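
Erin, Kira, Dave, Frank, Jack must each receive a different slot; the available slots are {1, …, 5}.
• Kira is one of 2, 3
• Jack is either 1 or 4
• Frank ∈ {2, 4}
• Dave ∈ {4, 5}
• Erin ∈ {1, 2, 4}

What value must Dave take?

5

Among the 5 variables, 3 fits only Kira (and all 5 values in {1, 2, 3, 4, 5} must be used), so Kira = 3.
The 4 still-open variables draw from only 4 values {1, 2, 4, 5}, so each is used; only Dave can be 5, hence Dave = 5.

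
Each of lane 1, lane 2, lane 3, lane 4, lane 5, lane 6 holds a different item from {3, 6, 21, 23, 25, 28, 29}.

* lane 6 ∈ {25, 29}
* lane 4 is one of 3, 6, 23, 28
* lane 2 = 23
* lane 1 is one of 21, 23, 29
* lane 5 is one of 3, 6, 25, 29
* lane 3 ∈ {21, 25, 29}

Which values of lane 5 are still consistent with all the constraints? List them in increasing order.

lane 2's domain is down to {23}, so lane 2 = 23. Eliminate 23 elsewhere: lane 1, lane 4.
lane 1, lane 3, lane 6 share exactly the 3 values {21, 25, 29}; by pigeonhole those values go to them, so strike 21, 25, 29 from lane 5.
No further eliminations apply; lane 5 can still be any of 3, 6.

3, 6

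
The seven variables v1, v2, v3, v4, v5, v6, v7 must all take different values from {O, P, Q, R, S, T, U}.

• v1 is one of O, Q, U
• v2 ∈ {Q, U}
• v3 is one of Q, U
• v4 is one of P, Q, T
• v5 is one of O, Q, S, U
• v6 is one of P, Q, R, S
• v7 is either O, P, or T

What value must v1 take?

O

The 7 variables draw from only 7 values {O, P, Q, R, S, T, U}, so each is used; only v6 can be R, hence v6 = R.
The 6 still-open variables together cover exactly {O, P, Q, S, T, U} — 6 values for 6 variables — and S appears only in v5's list, so v5 = S.
v2 and v3 share exactly the 2 values {Q, U}; by pigeonhole those values go to them, so strike Q, U from v1, v4.
So v1 = O.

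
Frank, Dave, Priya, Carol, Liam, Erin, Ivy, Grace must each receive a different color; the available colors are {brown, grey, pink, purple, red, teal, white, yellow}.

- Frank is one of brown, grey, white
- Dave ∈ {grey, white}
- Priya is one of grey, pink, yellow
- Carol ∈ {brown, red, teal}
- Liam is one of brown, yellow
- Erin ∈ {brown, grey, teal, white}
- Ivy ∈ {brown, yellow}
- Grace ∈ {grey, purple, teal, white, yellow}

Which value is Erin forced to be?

The 8 variables draw from only 8 values {brown, grey, pink, purple, red, teal, white, yellow}, so each is used; only Priya can be pink, hence Priya = pink.
The 7 still-open variables together cover exactly {brown, grey, purple, red, teal, white, yellow} — 7 values for 7 variables — and purple appears only in Grace's list, so Grace = purple.
Among the 6 still-open variables, red fits only Carol (and all 6 values in {brown, grey, red, teal, white, yellow} must be used), so Carol = red.
The 5 still-open variables together cover exactly {brown, grey, teal, white, yellow} — 5 values for 5 variables — and teal appears only in Erin's list, so Erin = teal.

teal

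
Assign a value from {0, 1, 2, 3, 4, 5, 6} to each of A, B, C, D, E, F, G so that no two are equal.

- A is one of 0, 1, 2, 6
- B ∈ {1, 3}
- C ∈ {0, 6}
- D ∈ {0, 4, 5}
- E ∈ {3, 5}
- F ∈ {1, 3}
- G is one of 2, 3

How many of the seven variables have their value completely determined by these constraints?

The 7 variables together cover exactly {0, 1, 2, 3, 4, 5, 6} — 7 values for 7 variables — and 4 appears only in D's list, so D = 4.
The 6 still-open variables together cover exactly {0, 1, 2, 3, 5, 6} — 6 values for 6 variables — and 5 appears only in E's list, so E = 5.
The 2 variables B and F are confined to {1, 3}, which locks those values in; drop them from A, G.
That leaves G = 2. Remove 2 from A.
Determined: D=4, E=5, G=2. The other variables each still have more than one consistent value. That makes 3.

3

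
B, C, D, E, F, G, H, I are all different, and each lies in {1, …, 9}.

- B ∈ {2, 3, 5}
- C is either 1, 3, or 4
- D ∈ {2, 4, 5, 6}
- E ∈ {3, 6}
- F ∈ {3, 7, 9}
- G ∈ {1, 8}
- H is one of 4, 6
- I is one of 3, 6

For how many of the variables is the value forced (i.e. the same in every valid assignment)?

E and I share exactly the 2 values {3, 6}; by pigeonhole those values go to them, so strike 3, 6 from B, C, D, F, H.
H must be 4 (only option left). Strike 4 from C, D.
That leaves C = 1. Eliminate 1 elsewhere: G.
G has just one choice, so G = 8.
Determined: C=1, G=8, H=4. The other variables each still have more than one consistent value. That makes 3.

3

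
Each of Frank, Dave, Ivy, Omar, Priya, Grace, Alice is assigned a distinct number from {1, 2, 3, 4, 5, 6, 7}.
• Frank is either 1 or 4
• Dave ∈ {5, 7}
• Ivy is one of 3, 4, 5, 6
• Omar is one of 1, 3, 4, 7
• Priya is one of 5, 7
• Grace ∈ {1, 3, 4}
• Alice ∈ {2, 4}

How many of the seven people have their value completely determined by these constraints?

Among the 7 variables, 2 fits only Alice (and all 7 values in {1, 2, 3, 4, 5, 6, 7} must be used), so Alice = 2.
The 6 still-open variables draw from only 6 values {1, 3, 4, 5, 6, 7}, so each is used; only Ivy can be 6, hence Ivy = 6.
Dave and Priya share exactly the 2 values {5, 7}; by pigeonhole those values go to them, so strike 5, 7 from Omar.
Determined: Ivy=6, Alice=2. The other people each still have more than one consistent value. That makes 2.

2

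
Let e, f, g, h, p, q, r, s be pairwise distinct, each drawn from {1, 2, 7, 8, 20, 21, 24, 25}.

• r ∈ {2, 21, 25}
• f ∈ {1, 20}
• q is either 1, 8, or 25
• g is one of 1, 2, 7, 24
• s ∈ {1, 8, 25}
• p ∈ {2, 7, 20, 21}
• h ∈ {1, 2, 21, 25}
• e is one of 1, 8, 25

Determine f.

The 8 variables together cover exactly {1, 2, 7, 8, 20, 21, 24, 25} — 8 values for 8 variables — and 24 appears only in g's list, so g = 24.
The 7 still-open variables draw from only 7 values {1, 2, 7, 8, 20, 21, 25}, so each is used; only p can be 7, hence p = 7.
Among the 6 still-open variables, 20 fits only f (and all 6 values in {1, 2, 8, 20, 21, 25} must be used), so f = 20.

20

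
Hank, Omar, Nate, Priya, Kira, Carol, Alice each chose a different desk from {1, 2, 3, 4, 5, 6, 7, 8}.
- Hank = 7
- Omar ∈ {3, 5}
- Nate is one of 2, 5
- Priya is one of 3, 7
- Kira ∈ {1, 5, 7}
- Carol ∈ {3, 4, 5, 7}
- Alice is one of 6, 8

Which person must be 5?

Omar

Hank has just one choice, so Hank = 7. Eliminate 7 elsewhere: Priya, Kira, Carol.
That leaves Priya = 3. Strike 3 from Omar, Carol.
So 5 goes to Omar.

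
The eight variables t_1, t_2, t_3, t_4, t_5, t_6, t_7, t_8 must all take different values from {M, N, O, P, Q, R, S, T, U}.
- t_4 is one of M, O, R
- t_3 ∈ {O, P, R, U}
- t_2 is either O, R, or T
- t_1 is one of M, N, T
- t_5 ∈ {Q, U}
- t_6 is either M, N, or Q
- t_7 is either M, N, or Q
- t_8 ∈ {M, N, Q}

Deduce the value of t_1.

The 8 variables together cover exactly {M, N, O, P, Q, R, T, U} — 8 values for 8 variables — and P appears only in t_3's list, so t_3 = P.
The 7 still-open variables together cover exactly {M, N, O, Q, R, T, U} — 7 values for 7 variables — and U appears only in t_5's list, so t_5 = U.
t_6, t_7, t_8 share exactly the 3 values {M, N, Q}; by pigeonhole those values go to them, so strike M, N, Q from t_1, t_4.
So t_1 = T.

T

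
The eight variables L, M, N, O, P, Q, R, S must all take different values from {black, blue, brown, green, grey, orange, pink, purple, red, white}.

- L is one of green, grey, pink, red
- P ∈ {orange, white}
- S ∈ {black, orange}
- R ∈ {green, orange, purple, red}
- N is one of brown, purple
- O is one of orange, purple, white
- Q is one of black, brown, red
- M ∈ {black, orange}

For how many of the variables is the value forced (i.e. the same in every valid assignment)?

M and S share exactly the 2 values {black, orange}; by pigeonhole those values go to them, so strike black, orange from O, P, Q, R.
That leaves P = white. Strike white from O.
That leaves O = purple. Eliminate purple elsewhere: N, R.
N's domain is down to {brown}, so N = brown. Eliminate brown elsewhere: Q.
That leaves Q = red. So L, R can't be red.
R has just one choice, so R = green. Eliminate green elsewhere: L.
Determined: N=brown, O=purple, P=white, Q=red, R=green. The other variables each still have more than one consistent value. That makes 5.

5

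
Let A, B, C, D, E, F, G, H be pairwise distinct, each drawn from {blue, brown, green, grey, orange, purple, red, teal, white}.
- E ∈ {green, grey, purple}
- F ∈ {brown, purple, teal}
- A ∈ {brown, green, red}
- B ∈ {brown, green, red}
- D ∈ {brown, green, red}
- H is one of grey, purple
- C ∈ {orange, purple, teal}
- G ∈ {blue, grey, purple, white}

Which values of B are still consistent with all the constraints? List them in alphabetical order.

A, B, D between them cover only {brown, green, red} — a naked triple. Remove those values from E, F.
The 2 variables E and H are confined to {grey, purple}, which locks those values in; drop them from C, F, G.
F's domain is down to {teal}, so F = teal. Eliminate teal elsewhere: C.
C has just one choice, so C = orange.
No further eliminations apply; B can still be any of brown, green, red.

brown, green, red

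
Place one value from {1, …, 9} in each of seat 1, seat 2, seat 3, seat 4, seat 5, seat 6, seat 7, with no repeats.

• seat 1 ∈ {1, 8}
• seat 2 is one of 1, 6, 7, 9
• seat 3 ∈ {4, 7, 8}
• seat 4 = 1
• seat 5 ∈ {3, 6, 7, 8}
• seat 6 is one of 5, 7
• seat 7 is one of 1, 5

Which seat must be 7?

seat 6

seat 4 has just one choice, so seat 4 = 1. Remove 1 from seat 1, seat 2, seat 7.
seat 7 must be 5 (only option left). Eliminate 5 elsewhere: seat 6.
So 7 goes to seat 6.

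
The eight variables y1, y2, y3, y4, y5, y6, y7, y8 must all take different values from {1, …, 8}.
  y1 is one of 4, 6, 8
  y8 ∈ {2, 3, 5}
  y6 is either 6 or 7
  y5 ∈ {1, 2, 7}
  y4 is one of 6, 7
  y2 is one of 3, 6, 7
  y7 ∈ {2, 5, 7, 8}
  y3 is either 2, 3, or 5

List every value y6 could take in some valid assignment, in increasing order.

6, 7

The 8 variables together cover exactly {1, 2, 3, 4, 5, 6, 7, 8} — 8 values for 8 variables — and 1 appears only in y5's list, so y5 = 1.
Among the 7 still-open variables, 4 fits only y1 (and all 7 values in {2, 3, 4, 5, 6, 7, 8} must be used), so y1 = 4.
Among the 6 still-open variables, 8 fits only y7 (and all 6 values in {2, 3, 5, 6, 7, 8} must be used), so y7 = 8.
y4 and y6 between them cover only {6, 7} — a naked pair. Remove those values from y2.
That leaves y2 = 3. Strike 3 from y3, y8.
No further eliminations apply; y6 can still be any of 6, 7.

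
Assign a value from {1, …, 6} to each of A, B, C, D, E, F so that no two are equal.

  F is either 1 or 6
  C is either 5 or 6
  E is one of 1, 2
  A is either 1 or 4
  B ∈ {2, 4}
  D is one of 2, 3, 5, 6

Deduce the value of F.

6

Among the 6 variables, 3 fits only D (and all 6 values in {1, 2, 3, 4, 5, 6} must be used), so D = 3.
The 5 still-open variables draw from only 5 values {1, 2, 4, 5, 6}, so each is used; only C can be 5, hence C = 5.
The 4 still-open variables together cover exactly {1, 2, 4, 6} — 4 values for 4 variables — and 6 appears only in F's list, so F = 6.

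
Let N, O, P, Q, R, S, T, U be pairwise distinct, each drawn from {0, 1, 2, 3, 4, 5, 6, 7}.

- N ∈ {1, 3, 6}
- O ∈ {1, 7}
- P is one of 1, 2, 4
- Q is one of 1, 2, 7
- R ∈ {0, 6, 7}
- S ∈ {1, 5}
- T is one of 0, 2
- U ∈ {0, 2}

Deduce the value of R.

6

The 8 variables together cover exactly {0, 1, 2, 3, 4, 5, 6, 7} — 8 values for 8 variables — and 3 appears only in N's list, so N = 3.
Among the 7 still-open variables, 4 fits only P (and all 7 values in {0, 1, 2, 4, 5, 6, 7} must be used), so P = 4.
The 6 still-open variables together cover exactly {0, 1, 2, 5, 6, 7} — 6 values for 6 variables — and 5 appears only in S's list, so S = 5.
The 5 still-open variables together cover exactly {0, 1, 2, 6, 7} — 5 values for 5 variables — and 6 appears only in R's list, so R = 6.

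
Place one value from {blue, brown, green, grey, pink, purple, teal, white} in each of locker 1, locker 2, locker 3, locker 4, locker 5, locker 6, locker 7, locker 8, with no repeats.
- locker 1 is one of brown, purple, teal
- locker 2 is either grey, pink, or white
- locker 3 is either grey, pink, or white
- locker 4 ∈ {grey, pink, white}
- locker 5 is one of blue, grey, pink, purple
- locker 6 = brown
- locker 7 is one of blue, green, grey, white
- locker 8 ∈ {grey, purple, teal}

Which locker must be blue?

locker 5

locker 6 must be brown (only option left). Strike brown from locker 1.
Among the 7 still-open variables, green fits only locker 7 (and all 7 values in {blue, green, grey, pink, purple, teal, white} must be used), so locker 7 = green.
The 6 still-open variables draw from only 6 values {blue, grey, pink, purple, teal, white}, so each is used; only locker 5 can be blue, hence locker 5 = blue.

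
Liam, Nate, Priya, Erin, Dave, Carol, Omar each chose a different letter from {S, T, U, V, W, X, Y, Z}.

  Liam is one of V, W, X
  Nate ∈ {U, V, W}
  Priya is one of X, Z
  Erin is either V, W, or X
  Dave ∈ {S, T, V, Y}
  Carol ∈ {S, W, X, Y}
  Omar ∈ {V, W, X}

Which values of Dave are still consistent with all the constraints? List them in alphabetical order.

S, T, Y

Liam, Erin, Omar between them cover only {V, W, X} — a naked triple. Remove those values from Nate, Priya, Dave, Carol.
That leaves Nate = U.
Priya's domain is down to {Z}, so Priya = Z.
No further eliminations apply; Dave can still be any of S, T, Y.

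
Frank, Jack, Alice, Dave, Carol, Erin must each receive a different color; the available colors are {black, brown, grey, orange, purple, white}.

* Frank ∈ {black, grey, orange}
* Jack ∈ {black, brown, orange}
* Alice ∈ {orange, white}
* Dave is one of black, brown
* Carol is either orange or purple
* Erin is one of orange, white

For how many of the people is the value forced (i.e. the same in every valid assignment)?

2

Among the 6 variables, grey fits only Frank (and all 6 values in {black, brown, grey, orange, purple, white} must be used), so Frank = grey.
The 5 still-open variables draw from only 5 values {black, brown, orange, purple, white}, so each is used; only Carol can be purple, hence Carol = purple.
Alice and Erin between them cover only {orange, white} — a naked pair. Remove those values from Jack.
Determined: Frank=grey, Carol=purple. The other people each still have more than one consistent value. That makes 2.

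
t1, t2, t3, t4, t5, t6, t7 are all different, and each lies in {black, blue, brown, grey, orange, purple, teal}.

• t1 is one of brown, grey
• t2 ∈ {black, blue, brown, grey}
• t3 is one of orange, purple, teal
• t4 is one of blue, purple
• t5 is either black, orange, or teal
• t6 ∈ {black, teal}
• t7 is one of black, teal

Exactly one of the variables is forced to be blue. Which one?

t6 and t7 share exactly the 2 values {black, teal}; by pigeonhole those values go to them, so strike black, teal from t2, t3, t5.
t5 has just one choice, so t5 = orange. Eliminate orange elsewhere: t3.
That leaves t3 = purple. Remove purple from t4.
So blue goes to t4.

t4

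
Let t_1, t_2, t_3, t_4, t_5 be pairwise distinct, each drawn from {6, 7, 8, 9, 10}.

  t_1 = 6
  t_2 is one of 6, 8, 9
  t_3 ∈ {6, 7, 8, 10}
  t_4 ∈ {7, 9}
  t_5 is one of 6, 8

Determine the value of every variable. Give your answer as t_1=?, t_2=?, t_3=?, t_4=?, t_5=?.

t_1=6, t_2=9, t_3=10, t_4=7, t_5=8

t_1 has just one choice, so t_1 = 6. Strike 6 from t_2, t_3, t_5.
That leaves t_5 = 8. So t_2, t_3 can't be 8.
t_2 must be 9 (only option left). So t_4 can't be 9.
t_4 must be 7 (only option left). Remove 7 from t_3.
t_3's domain is down to {10}, so t_3 = 10.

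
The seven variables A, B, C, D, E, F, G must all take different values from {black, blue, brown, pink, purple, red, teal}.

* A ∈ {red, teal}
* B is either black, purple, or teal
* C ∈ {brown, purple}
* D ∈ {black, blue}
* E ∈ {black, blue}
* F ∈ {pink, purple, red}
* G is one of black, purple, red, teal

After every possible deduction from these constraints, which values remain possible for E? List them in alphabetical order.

black, blue

The 7 variables together cover exactly {black, blue, brown, pink, purple, red, teal} — 7 values for 7 variables — and brown appears only in C's list, so C = brown.
The 6 still-open variables draw from only 6 values {black, blue, pink, purple, red, teal}, so each is used; only F can be pink, hence F = pink.
D and E between them cover only {black, blue} — a naked pair. Remove those values from B, G.
No further eliminations apply; E can still be any of black, blue.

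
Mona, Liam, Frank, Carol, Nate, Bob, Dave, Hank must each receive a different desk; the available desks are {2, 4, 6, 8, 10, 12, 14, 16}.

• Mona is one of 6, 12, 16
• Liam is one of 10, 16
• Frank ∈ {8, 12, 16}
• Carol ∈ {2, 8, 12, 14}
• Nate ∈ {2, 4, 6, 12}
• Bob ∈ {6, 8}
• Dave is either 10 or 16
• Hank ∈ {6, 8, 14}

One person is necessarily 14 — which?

The 8 variables together cover exactly {2, 4, 6, 8, 10, 12, 14, 16} — 8 values for 8 variables — and 4 appears only in Nate's list, so Nate = 4.
The 7 still-open variables draw from only 7 values {2, 6, 8, 10, 12, 14, 16}, so each is used; only Carol can be 2, hence Carol = 2.
Among the 6 still-open variables, 14 fits only Hank (and all 6 values in {6, 8, 10, 12, 14, 16} must be used), so Hank = 14.

Hank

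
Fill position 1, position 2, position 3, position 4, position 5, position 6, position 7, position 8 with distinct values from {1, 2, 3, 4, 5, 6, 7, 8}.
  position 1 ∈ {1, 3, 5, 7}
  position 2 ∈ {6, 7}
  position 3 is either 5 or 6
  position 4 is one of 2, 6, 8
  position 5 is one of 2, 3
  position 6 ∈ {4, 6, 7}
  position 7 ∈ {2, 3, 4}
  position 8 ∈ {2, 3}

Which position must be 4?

position 7

Among the 8 variables, 1 fits only position 1 (and all 8 values in {1, 2, 3, 4, 5, 6, 7, 8} must be used), so position 1 = 1.
The 7 still-open variables draw from only 7 values {2, 3, 4, 5, 6, 7, 8}, so each is used; only position 3 can be 5, hence position 3 = 5.
The 6 still-open variables together cover exactly {2, 3, 4, 6, 7, 8} — 6 values for 6 variables — and 8 appears only in position 4's list, so position 4 = 8.
The 2 variables position 5 and position 8 are confined to {2, 3}, which locks those values in; drop them from position 7.
So 4 goes to position 7.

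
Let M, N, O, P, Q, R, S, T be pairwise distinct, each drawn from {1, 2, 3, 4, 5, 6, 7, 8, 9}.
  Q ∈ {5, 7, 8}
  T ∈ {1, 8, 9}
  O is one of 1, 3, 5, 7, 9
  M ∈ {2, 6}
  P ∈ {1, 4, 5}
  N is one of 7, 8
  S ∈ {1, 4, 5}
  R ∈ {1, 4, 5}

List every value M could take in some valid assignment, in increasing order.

The 3 variables P, R, S are confined to {1, 4, 5}, which locks those values in; drop them from O, Q, T.
The 2 variables N and Q are confined to {7, 8}, which locks those values in; drop them from O, T.
T has just one choice, so T = 9. Strike 9 from O.
O's domain is down to {3}, so O = 3.
No further eliminations apply; M can still be any of 2, 6.

2, 6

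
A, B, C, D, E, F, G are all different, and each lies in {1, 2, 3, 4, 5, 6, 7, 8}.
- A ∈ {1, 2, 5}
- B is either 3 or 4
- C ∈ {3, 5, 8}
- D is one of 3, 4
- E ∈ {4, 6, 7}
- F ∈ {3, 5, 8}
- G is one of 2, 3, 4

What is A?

B and D between them cover only {3, 4} — a naked pair. Remove those values from C, E, F, G.
That leaves G = 2. So A can't be 2.
C and F between them cover only {5, 8} — a naked pair. Remove those values from A.
So A = 1.

1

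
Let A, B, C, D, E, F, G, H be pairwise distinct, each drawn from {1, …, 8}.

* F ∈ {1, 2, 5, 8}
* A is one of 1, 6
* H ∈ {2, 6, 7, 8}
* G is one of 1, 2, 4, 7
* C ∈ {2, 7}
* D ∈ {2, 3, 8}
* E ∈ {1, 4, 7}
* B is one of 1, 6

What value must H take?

The 8 variables draw from only 8 values {1, 2, 3, 4, 5, 6, 7, 8}, so each is used; only D can be 3, hence D = 3.
The 7 still-open variables draw from only 7 values {1, 2, 4, 5, 6, 7, 8}, so each is used; only F can be 5, hence F = 5.
Among the 6 still-open variables, 8 fits only H (and all 6 values in {1, 2, 4, 6, 7, 8} must be used), so H = 8.

8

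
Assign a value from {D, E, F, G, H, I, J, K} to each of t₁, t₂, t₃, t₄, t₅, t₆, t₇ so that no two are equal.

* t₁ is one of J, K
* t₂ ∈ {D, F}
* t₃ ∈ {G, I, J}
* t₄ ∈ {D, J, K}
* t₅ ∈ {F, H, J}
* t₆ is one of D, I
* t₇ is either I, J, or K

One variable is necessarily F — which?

Among the 7 variables, G fits only t₃ (and all 7 values in {D, F, G, H, I, J, K} must be used), so t₃ = G.
The 6 still-open variables together cover exactly {D, F, H, I, J, K} — 6 values for 6 variables — and H appears only in t₅'s list, so t₅ = H.
The 5 still-open variables together cover exactly {D, F, I, J, K} — 5 values for 5 variables — and F appears only in t₂'s list, so t₂ = F.

t₂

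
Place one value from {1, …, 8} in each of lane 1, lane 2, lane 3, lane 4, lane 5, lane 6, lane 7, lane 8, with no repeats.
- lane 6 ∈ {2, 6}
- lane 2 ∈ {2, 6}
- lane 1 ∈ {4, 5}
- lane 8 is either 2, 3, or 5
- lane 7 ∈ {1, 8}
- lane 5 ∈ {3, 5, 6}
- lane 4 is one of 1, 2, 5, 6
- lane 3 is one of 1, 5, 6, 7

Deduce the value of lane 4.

The 8 variables together cover exactly {1, 2, 3, 4, 5, 6, 7, 8} — 8 values for 8 variables — and 4 appears only in lane 1's list, so lane 1 = 4.
The 7 still-open variables together cover exactly {1, 2, 3, 5, 6, 7, 8} — 7 values for 7 variables — and 7 appears only in lane 3's list, so lane 3 = 7.
Among the 6 still-open variables, 8 fits only lane 7 (and all 6 values in {1, 2, 3, 5, 6, 8} must be used), so lane 7 = 8.
The 5 still-open variables draw from only 5 values {1, 2, 3, 5, 6}, so each is used; only lane 4 can be 1, hence lane 4 = 1.

1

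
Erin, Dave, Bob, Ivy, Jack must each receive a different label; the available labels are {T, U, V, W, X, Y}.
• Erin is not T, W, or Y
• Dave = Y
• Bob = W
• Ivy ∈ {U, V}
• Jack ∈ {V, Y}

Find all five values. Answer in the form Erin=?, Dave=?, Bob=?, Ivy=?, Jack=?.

Erin=X, Dave=Y, Bob=W, Ivy=U, Jack=V

Dave must be Y (only option left). Strike Y from Jack.
Bob's domain is down to {W}, so Bob = W.
Jack must be V (only option left). Eliminate V elsewhere: Erin, Ivy.
Ivy's domain is down to {U}, so Ivy = U. Remove U from Erin.
Erin has just one choice, so Erin = X.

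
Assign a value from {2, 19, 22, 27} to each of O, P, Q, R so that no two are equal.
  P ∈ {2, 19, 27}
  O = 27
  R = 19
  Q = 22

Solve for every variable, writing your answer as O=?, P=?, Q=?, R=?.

O has just one choice, so O = 27. Eliminate 27 elsewhere: P.
Q must be 22 (only option left).
R's domain is down to {19}, so R = 19. Eliminate 19 elsewhere: P.
P has just one choice, so P = 2.

O=27, P=2, Q=22, R=19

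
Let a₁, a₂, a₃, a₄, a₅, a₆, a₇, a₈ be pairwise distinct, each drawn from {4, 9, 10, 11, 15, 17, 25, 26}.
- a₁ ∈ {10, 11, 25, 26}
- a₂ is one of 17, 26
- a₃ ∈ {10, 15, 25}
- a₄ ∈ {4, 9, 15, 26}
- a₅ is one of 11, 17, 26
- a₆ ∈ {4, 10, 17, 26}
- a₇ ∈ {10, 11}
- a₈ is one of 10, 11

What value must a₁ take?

25

The 8 variables together cover exactly {4, 9, 10, 11, 15, 17, 25, 26} — 8 values for 8 variables — and 9 appears only in a₄'s list, so a₄ = 9.
Among the 7 still-open variables, 4 fits only a₆ (and all 7 values in {4, 10, 11, 15, 17, 25, 26} must be used), so a₆ = 4.
The 6 still-open variables together cover exactly {10, 11, 15, 17, 25, 26} — 6 values for 6 variables — and 15 appears only in a₃'s list, so a₃ = 15.
Among the 5 still-open variables, 25 fits only a₁ (and all 5 values in {10, 11, 17, 25, 26} must be used), so a₁ = 25.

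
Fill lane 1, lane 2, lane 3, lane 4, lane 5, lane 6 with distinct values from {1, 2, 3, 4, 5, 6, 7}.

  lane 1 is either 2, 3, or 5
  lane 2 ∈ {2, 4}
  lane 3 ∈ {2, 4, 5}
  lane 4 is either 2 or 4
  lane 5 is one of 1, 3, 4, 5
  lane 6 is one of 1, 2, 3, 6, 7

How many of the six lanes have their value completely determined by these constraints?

lane 2 and lane 4 between them cover only {2, 4} — a naked pair. Remove those values from lane 1, lane 3, lane 5, lane 6.
That leaves lane 3 = 5. Eliminate 5 elsewhere: lane 1, lane 5.
lane 1's domain is down to {3}, so lane 1 = 3. So lane 5, lane 6 can't be 3.
That leaves lane 5 = 1. Eliminate 1 elsewhere: lane 6.
Determined: lane 1=3, lane 3=5, lane 5=1. The other lanes each still have more than one consistent value. That makes 3.

3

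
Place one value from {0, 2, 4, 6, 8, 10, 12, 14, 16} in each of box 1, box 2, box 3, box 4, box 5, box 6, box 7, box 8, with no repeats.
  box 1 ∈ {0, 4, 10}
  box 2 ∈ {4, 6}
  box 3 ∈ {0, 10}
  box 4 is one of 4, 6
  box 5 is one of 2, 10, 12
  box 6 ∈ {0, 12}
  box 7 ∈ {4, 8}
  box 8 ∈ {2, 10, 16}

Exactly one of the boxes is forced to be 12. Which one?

box 6

The 8 variables together cover exactly {0, 2, 4, 6, 8, 10, 12, 16} — 8 values for 8 variables — and 8 appears only in box 7's list, so box 7 = 8.
The 7 still-open variables together cover exactly {0, 2, 4, 6, 10, 12, 16} — 7 values for 7 variables — and 16 appears only in box 8's list, so box 8 = 16.
The 6 still-open variables draw from only 6 values {0, 2, 4, 6, 10, 12}, so each is used; only box 5 can be 2, hence box 5 = 2.
The 5 still-open variables together cover exactly {0, 4, 6, 10, 12} — 5 values for 5 variables — and 12 appears only in box 6's list, so box 6 = 12.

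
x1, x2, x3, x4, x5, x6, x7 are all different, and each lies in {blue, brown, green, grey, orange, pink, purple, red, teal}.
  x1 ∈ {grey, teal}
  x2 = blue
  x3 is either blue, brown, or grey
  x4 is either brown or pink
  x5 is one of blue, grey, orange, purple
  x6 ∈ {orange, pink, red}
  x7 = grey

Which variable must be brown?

x3

x2 has just one choice, so x2 = blue. Strike blue from x3, x5.
x7 has just one choice, so x7 = grey. Remove grey from x1, x3, x5.
So brown goes to x3.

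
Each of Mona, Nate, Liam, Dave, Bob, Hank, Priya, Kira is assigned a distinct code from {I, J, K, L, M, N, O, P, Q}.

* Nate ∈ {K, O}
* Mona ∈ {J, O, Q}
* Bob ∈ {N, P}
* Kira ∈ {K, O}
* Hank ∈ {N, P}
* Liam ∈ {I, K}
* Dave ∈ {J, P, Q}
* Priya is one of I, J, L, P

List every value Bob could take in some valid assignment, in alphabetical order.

N, P

The 8 variables together cover exactly {I, J, K, L, N, O, P, Q} — 8 values for 8 variables — and L appears only in Priya's list, so Priya = L.
The 7 still-open variables together cover exactly {I, J, K, N, O, P, Q} — 7 values for 7 variables — and I appears only in Liam's list, so Liam = I.
Nate and Kira between them cover only {K, O} — a naked pair. Remove those values from Mona.
Bob and Hank share exactly the 2 values {N, P}; by pigeonhole those values go to them, so strike N, P from Dave.
No further eliminations apply; Bob can still be any of N, P.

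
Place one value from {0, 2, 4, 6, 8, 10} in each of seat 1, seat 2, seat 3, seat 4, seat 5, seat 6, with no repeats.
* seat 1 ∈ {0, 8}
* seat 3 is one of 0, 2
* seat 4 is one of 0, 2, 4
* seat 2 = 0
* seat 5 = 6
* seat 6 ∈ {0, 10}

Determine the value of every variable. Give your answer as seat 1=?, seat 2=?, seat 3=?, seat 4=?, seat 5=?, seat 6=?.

seat 2's domain is down to {0}, so seat 2 = 0. Strike 0 from seat 1, seat 3, seat 4, seat 6.
seat 3 has just one choice, so seat 3 = 2. Remove 2 from seat 4.
seat 4 has just one choice, so seat 4 = 4.
seat 5 must be 6 (only option left).
seat 6 has just one choice, so seat 6 = 10.
seat 1 has just one choice, so seat 1 = 8.

seat 1=8, seat 2=0, seat 3=2, seat 4=4, seat 5=6, seat 6=10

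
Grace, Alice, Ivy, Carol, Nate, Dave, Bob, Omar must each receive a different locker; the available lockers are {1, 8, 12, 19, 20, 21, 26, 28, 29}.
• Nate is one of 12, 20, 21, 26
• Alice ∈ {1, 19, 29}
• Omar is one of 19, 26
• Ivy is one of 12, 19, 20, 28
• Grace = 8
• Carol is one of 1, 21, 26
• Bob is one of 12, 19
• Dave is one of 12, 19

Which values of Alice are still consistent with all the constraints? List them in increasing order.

Grace has just one choice, so Grace = 8.
The 2 variables Dave and Bob are confined to {12, 19}, which locks those values in; drop them from Alice, Ivy, Nate, Omar.
Omar must be 26 (only option left). Strike 26 from Carol, Nate.
No further eliminations apply; Alice can still be any of 1, 29.

1, 29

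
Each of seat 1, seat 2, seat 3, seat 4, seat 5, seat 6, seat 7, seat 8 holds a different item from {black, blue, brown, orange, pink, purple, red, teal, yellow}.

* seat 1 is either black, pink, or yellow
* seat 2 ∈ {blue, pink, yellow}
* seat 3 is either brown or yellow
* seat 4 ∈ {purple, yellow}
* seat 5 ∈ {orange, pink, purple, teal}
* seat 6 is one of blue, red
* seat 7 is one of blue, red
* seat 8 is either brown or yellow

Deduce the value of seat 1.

seat 3 and seat 8 between them cover only {brown, yellow} — a naked pair. Remove those values from seat 1, seat 2, seat 4.
That leaves seat 4 = purple. So seat 5 can't be purple.
seat 6 and seat 7 share exactly the 2 values {blue, red}; by pigeonhole those values go to them, so strike blue, red from seat 2.
That leaves seat 2 = pink. So seat 1, seat 5 can't be pink.
So seat 1 = black.

black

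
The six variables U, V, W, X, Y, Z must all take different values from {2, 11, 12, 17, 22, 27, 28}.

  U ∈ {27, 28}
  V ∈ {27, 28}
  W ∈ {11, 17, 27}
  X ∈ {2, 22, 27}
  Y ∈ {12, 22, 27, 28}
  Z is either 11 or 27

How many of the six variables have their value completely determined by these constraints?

2

U and V share exactly the 2 values {27, 28}; by pigeonhole those values go to them, so strike 27, 28 from W, X, Y, Z.
Z must be 11 (only option left). Remove 11 from W.
That leaves W = 17.
Determined: W=17, Z=11. The other variables each still have more than one consistent value. That makes 2.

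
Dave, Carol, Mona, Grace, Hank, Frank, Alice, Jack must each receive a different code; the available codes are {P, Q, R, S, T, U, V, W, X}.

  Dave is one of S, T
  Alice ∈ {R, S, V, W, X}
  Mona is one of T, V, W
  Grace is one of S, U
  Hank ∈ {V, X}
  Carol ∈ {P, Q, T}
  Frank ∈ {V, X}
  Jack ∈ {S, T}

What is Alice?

R

Dave and Jack between them cover only {S, T} — a naked pair. Remove those values from Carol, Mona, Grace, Alice.
Grace has just one choice, so Grace = U.
Hank and Frank share exactly the 2 values {V, X}; by pigeonhole those values go to them, so strike V, X from Mona, Alice.
Mona must be W (only option left). Remove W from Alice.
So Alice = R.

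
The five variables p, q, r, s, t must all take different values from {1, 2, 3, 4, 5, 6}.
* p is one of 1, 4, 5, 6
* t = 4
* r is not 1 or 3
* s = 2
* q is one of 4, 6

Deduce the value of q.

s must be 2 (only option left). Strike 2 from r.
That leaves t = 4. Strike 4 from p, q, r.
So q = 6.

6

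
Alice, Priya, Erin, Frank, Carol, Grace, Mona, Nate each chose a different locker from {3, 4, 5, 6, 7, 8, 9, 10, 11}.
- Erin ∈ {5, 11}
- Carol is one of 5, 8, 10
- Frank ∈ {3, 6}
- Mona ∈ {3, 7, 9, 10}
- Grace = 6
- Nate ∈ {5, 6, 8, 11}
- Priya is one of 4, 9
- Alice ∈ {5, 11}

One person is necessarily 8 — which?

Grace's domain is down to {6}, so Grace = 6. Eliminate 6 elsewhere: Frank, Nate.
Frank has just one choice, so Frank = 3. Strike 3 from Mona.
The 2 variables Alice and Erin are confined to {5, 11}, which locks those values in; drop them from Carol, Nate.
So 8 goes to Nate.

Nate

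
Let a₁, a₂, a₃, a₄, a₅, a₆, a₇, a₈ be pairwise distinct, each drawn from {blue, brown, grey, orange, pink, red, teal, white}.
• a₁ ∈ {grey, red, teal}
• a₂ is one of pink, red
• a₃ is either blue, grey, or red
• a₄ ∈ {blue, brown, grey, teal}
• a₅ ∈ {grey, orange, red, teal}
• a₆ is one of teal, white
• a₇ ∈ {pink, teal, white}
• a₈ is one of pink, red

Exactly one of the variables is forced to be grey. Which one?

a₁

The 8 variables together cover exactly {blue, brown, grey, orange, pink, red, teal, white} — 8 values for 8 variables — and brown appears only in a₄'s list, so a₄ = brown.
Among the 7 still-open variables, blue fits only a₃ (and all 7 values in {blue, grey, orange, pink, red, teal, white} must be used), so a₃ = blue.
Among the 6 still-open variables, orange fits only a₅ (and all 6 values in {grey, orange, pink, red, teal, white} must be used), so a₅ = orange.
Among the 5 still-open variables, grey fits only a₁ (and all 5 values in {grey, pink, red, teal, white} must be used), so a₁ = grey.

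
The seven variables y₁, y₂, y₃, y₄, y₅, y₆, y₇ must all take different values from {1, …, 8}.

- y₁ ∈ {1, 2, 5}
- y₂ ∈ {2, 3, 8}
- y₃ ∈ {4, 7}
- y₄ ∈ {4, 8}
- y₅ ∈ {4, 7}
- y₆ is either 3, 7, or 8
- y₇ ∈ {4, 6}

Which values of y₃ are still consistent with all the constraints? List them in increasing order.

4, 7

y₃ and y₅ between them cover only {4, 7} — a naked pair. Remove those values from y₄, y₆, y₇.
y₄'s domain is down to {8}, so y₄ = 8. Strike 8 from y₂, y₆.
y₆'s domain is down to {3}, so y₆ = 3. Eliminate 3 elsewhere: y₂.
y₇ must be 6 (only option left).
y₂'s domain is down to {2}, so y₂ = 2. Eliminate 2 elsewhere: y₁.
No further eliminations apply; y₃ can still be any of 4, 7.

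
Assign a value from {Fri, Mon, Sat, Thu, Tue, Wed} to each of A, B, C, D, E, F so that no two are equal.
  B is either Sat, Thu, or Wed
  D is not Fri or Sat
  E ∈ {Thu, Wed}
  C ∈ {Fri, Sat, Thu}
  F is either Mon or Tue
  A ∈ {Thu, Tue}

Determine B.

Sat

The 6 variables draw from only 6 values {Fri, Mon, Sat, Thu, Tue, Wed}, so each is used; only C can be Fri, hence C = Fri.
The 5 still-open variables draw from only 5 values {Mon, Sat, Thu, Tue, Wed}, so each is used; only B can be Sat, hence B = Sat.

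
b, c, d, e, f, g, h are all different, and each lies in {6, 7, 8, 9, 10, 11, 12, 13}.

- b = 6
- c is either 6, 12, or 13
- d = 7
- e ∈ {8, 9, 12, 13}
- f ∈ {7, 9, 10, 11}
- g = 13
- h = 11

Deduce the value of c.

12

b's domain is down to {6}, so b = 6. Strike 6 from c.
That leaves d = 7. So f can't be 7.
g has just one choice, so g = 13. Eliminate 13 elsewhere: c, e.
So c = 12.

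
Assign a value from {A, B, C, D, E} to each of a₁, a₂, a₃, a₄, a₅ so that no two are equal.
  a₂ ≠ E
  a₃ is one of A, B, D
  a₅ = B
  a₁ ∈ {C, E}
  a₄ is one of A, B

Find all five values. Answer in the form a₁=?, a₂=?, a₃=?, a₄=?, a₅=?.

a₁=E, a₂=C, a₃=D, a₄=A, a₅=B

a₅'s domain is down to {B}, so a₅ = B. Strike B from a₂, a₃, a₄.
a₄'s domain is down to {A}, so a₄ = A. Remove A from a₂, a₃.
a₃ must be D (only option left). Strike D from a₂.
a₂'s domain is down to {C}, so a₂ = C. So a₁ can't be C.
a₁ must be E (only option left).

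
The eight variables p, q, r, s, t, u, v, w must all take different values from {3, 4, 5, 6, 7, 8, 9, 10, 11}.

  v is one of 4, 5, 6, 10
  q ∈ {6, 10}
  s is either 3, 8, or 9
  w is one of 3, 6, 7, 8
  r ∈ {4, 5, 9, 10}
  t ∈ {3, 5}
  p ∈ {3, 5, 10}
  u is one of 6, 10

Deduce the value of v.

The 8 variables draw from only 8 values {3, 4, 5, 6, 7, 8, 9, 10}, so each is used; only w can be 7, hence w = 7.
The 7 still-open variables together cover exactly {3, 4, 5, 6, 8, 9, 10} — 7 values for 7 variables — and 8 appears only in s's list, so s = 8.
The 6 still-open variables together cover exactly {3, 4, 5, 6, 9, 10} — 6 values for 6 variables — and 9 appears only in r's list, so r = 9.
Among the 5 still-open variables, 4 fits only v (and all 5 values in {3, 4, 5, 6, 10} must be used), so v = 4.

4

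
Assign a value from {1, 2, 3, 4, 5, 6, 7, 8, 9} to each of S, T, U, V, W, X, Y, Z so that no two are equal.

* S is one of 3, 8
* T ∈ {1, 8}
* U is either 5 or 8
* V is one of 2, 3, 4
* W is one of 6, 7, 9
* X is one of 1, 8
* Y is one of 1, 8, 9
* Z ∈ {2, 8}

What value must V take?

4

The 2 variables T and X are confined to {1, 8}, which locks those values in; drop them from S, U, Y, Z.
S's domain is down to {3}, so S = 3. Remove 3 from V.
U's domain is down to {5}, so U = 5.
Y has just one choice, so Y = 9. Eliminate 9 elsewhere: W.
That leaves Z = 2. Strike 2 from V.
So V = 4.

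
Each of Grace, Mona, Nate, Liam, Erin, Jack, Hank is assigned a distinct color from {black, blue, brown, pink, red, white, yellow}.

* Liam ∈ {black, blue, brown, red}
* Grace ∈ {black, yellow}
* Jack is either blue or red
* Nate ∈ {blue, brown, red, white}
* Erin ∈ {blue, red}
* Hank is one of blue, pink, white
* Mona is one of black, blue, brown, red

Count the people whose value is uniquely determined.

The 7 variables together cover exactly {black, blue, brown, pink, red, white, yellow} — 7 values for 7 variables — and pink appears only in Hank's list, so Hank = pink.
Among the 6 still-open variables, white fits only Nate (and all 6 values in {black, blue, brown, red, white, yellow} must be used), so Nate = white.
The 5 still-open variables draw from only 5 values {black, blue, brown, red, yellow}, so each is used; only Grace can be yellow, hence Grace = yellow.
The 2 variables Erin and Jack are confined to {blue, red}, which locks those values in; drop them from Mona, Liam.
Determined: Grace=yellow, Nate=white, Hank=pink. The other people each still have more than one consistent value. That makes 3.

3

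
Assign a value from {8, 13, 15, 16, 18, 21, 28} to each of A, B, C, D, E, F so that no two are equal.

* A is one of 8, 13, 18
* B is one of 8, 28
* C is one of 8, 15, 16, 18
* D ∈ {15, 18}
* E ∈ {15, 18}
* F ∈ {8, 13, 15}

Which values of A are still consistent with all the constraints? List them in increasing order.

8, 13

The 6 variables together cover exactly {8, 13, 15, 16, 18, 28} — 6 values for 6 variables — and 16 appears only in C's list, so C = 16.
The 5 still-open variables draw from only 5 values {8, 13, 15, 18, 28}, so each is used; only B can be 28, hence B = 28.
D and E between them cover only {15, 18} — a naked pair. Remove those values from A, F.
No further eliminations apply; A can still be any of 8, 13.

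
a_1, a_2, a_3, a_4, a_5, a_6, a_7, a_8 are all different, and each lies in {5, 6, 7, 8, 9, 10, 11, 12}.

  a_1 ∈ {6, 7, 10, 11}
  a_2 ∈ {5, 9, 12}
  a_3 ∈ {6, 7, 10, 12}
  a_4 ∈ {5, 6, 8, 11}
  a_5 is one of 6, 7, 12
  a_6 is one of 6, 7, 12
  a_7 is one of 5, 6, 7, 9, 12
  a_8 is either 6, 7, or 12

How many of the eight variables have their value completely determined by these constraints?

3

The 8 variables draw from only 8 values {5, 6, 7, 8, 9, 10, 11, 12}, so each is used; only a_4 can be 8, hence a_4 = 8.
The 7 still-open variables draw from only 7 values {5, 6, 7, 9, 10, 11, 12}, so each is used; only a_1 can be 11, hence a_1 = 11.
The 6 still-open variables together cover exactly {5, 6, 7, 9, 10, 12} — 6 values for 6 variables — and 10 appears only in a_3's list, so a_3 = 10.
a_5, a_6, a_8 between them cover only {6, 7, 12} — a naked triple. Remove those values from a_2, a_7.
Determined: a_1=11, a_3=10, a_4=8. The other variables each still have more than one consistent value. That makes 3.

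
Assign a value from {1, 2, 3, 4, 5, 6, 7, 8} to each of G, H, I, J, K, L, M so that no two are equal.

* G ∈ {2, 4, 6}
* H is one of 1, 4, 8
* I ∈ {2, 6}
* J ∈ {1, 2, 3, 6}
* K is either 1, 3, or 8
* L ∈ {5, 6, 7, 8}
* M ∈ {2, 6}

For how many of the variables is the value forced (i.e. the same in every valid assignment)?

I and M between them cover only {2, 6} — a naked pair. Remove those values from G, J, L.
G has just one choice, so G = 4. So H can't be 4.
H, J, K share exactly the 3 values {1, 3, 8}; by pigeonhole those values go to them, so strike 1, 3, 8 from L.
Determined: G=4. The other variables each still have more than one consistent value. That makes 1.

1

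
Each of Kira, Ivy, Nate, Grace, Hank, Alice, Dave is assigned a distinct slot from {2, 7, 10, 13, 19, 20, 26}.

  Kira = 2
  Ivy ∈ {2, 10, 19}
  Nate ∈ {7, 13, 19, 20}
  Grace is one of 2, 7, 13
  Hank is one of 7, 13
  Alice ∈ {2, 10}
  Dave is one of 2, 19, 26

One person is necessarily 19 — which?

Kira's domain is down to {2}, so Kira = 2. Strike 2 from Ivy, Grace, Alice, Dave.
Alice's domain is down to {10}, so Alice = 10. Strike 10 from Ivy.
So 19 goes to Ivy.

Ivy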